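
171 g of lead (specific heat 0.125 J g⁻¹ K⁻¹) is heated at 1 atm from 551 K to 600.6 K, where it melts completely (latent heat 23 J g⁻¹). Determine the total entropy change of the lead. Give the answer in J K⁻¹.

ΔS = 8.39 J/K

Warming step: ΔS₁ = m c ln(T_tr/T_i) = 171 × 0.125 × ln(600.6/551) = 1.842 J/K.
Phase change: ΔS₂ = +mL/T_tr = 171 × 23 / 600.6 = 6.548 J/K.
ΔS_total = (1.842) + (6.548) = 8.39 J/K.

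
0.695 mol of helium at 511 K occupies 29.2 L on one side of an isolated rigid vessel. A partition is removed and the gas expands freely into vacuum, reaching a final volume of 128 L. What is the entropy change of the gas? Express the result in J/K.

ΔS_gas = 8.54 J/K

No heat is exchanged and no work is done, so the ideal-gas temperature stays constant.
Entropy is a state function; using a reversible isothermal path, ΔS_gas = nR ln(V₂/V₁) = 0.695 × 8.314 × ln(128/29.2) = 8.54 J/K.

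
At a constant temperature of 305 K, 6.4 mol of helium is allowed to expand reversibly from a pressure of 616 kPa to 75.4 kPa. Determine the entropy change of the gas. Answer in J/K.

For an isothermal ideal gas ΔS_gas = nR ln(P₁/P₂) = 6.4 × 8.314 × ln(616/75.4) = 112 J/K.

ΔS_gas = 112 J/K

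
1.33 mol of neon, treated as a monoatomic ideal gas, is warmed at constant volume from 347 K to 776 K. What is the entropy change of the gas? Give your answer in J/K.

At constant volume, ΔS = nC_V ln(T₂/T₁) with C_V = 3R/2 = 12.47 J mol⁻¹ K⁻¹.
ΔS = 1.33 × 12.47 × ln(776/347) = 13.3 J/K.

ΔS = 13.3 J/K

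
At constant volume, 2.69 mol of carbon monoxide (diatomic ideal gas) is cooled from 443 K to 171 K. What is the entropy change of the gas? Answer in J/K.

At constant volume, ΔS = nC_V ln(T₂/T₁) with C_V = 5R/2 = 20.79 J mol⁻¹ K⁻¹.
ΔS = 2.69 × 20.79 × ln(171/443) = -53.2 J/K.

ΔS = -53.2 J/K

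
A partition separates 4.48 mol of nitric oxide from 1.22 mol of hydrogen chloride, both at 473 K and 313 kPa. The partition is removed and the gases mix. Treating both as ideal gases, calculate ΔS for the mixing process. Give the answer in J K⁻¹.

Mole fractions: x_A = 4.48/5.7 = 0.786, x_B = 0.214.
ΔS_mix = −R(n_A ln x_A + n_B ln x_B) = −8.314 × (4.48 ln 0.786 + 1.22 ln 0.214) = 24.6 J/K.

ΔS_mix = 24.6 J/K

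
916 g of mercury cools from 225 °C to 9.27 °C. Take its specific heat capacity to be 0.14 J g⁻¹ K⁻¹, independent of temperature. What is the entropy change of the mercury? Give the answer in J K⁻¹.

In kelvin: T₁ = 498.15 K, T₂ = 282.42 K. ΔS = ∫dQ_rev/T = m c ln(T₂/T₁) = 916 × 0.14 × ln(282.42/498.15) = -72.8 J/K.

ΔS = -72.8 J/K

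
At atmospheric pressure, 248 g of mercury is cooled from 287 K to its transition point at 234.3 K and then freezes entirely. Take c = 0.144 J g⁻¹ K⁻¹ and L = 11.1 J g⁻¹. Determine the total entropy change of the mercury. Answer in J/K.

Cooling step: ΔS₁ = m c ln(T_tr/T_i) = 248 × 0.144 × ln(234.3/287) = -7.245 J/K.
Phase change: ΔS₂ = −mL/T_tr = −248 × 11.1 / 234.3 = -11.75 J/K.
ΔS_total = (-7.245) + (-11.75) = -19 J/K.

ΔS = -19 J/K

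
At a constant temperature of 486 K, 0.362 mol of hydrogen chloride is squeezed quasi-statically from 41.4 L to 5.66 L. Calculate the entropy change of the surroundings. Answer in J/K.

For an isothermal ideal gas ΔS_gas = nR ln(V₂/V₁) = 0.362 × 8.314 × ln(5.66/41.4) = -5.99 J/K.
The process is reversible, so ΔS_surr = −ΔS_gas = 5.99 J/K and ΔS_universe = 0.

ΔS_surr = 5.99 J/K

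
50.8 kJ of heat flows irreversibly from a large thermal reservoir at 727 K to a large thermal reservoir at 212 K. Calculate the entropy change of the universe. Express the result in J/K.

ΔS_total = 170 J/K

ΔS_hot = −Q/T_H = −50800/727 = -69.88 J/K and ΔS_cold = +Q/T_C = 50800/212 = 239.6 J/K.
ΔS_total = -69.88 + 239.6 = 170 J/K, positive as the second law requires.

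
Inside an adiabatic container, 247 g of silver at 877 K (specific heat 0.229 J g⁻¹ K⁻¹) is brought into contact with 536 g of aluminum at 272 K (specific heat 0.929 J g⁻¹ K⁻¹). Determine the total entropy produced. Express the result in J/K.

Energy balance: T_f = (m₁c₁T₁ + m₂c₂T₂)/(m₁c₁ + m₂c₂) = 333.71 K.
ΔS₁ = m₁c₁ ln(T_f/T₁) = 56.563 × ln(333.71/877) = -54.653 J/K.
ΔS₂ = m₂c₂ ln(T_f/T₂) = 497.944 × ln(333.71/272) = 101.82 J/K.
ΔS_total = -54.653 + 101.82 = 47.2 J/K.

ΔS_total = 47.2 J/K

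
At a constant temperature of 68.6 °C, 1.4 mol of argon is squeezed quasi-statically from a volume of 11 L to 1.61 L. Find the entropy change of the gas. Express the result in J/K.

ΔS_gas = -22.4 J/K

For an isothermal ideal gas ΔS_gas = nR ln(V₂/V₁) = 1.4 × 8.314 × ln(1.61/11) = -22.4 J/K.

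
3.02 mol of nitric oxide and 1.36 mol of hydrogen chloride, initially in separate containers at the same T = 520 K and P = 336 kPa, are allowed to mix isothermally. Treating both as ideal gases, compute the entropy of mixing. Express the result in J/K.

ΔS_mix = 22.6 J/K

Mole fractions: x_A = 3.02/4.38 = 0.689, x_B = 0.311.
ΔS_mix = −R(n_A ln x_A + n_B ln x_B) = −8.314 × (3.02 ln 0.689 + 1.36 ln 0.311) = 22.6 J/K.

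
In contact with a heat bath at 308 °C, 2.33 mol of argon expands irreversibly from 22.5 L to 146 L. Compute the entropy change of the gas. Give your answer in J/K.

ΔS_gas = 36.2 J/K

Entropy is a state function, so ΔS_gas depends only on the end states.
For an isothermal ideal gas ΔS_gas = nR ln(V₂/V₁) = 2.33 × 8.314 × ln(146/22.5) = 36.2 J/K.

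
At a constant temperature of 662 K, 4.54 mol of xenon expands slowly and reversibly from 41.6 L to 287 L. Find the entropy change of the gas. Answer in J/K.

ΔS_gas = 72.9 J/K

For an isothermal ideal gas ΔS_gas = nR ln(V₂/V₁) = 4.54 × 8.314 × ln(287/41.6) = 72.9 J/K.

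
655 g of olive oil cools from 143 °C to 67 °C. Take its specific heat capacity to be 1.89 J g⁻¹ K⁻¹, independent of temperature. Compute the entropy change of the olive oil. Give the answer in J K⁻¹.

ΔS = -250 J/K

In kelvin: T₁ = 416.15 K, T₂ = 340.15 K. ΔS = ∫dQ_rev/T = m c ln(T₂/T₁) = 655 × 1.89 × ln(340.15/416.15) = -250 J/K.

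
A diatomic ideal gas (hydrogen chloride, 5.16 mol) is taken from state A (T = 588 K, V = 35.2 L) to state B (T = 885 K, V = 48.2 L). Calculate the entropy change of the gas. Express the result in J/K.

Entropy is a state function: ΔS = nC_V ln(T₂/T₁) + nR ln(V₂/V₁), with C_V = 5R/2 = 20.79 J mol⁻¹ K⁻¹ for a diatomic ideal gas.
ΔS = 5.16 × [20.79 × ln(885/588) + 8.314 × ln(48.2/35.2)] = 57.3 J/K.

ΔS = 57.3 J/K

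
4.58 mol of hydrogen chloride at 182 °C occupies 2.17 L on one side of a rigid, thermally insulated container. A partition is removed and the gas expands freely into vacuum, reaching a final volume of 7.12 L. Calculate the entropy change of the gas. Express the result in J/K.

ΔS_gas = 45.2 J/K

No heat is exchanged and no work is done, so the ideal-gas temperature stays constant.
Entropy is a state function; using a reversible isothermal path, ΔS_gas = nR ln(V₂/V₁) = 4.58 × 8.314 × ln(7.12/2.17) = 45.2 J/K.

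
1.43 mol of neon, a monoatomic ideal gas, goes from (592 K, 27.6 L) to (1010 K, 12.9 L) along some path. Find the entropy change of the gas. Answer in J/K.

ΔS = 0.484 J/K

Entropy is a state function: ΔS = nC_V ln(T₂/T₁) + nR ln(V₂/V₁), with C_V = 3R/2 = 12.47 J mol⁻¹ K⁻¹ for a monoatomic ideal gas.
ΔS = 1.43 × [12.47 × ln(1010/592) + 8.314 × ln(12.9/27.6)] = 0.484 J/K.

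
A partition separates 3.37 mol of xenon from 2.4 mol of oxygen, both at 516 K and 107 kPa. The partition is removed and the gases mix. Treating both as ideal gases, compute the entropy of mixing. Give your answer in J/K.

Mole fractions: x_A = 3.37/5.77 = 0.584, x_B = 0.416.
ΔS_mix = −R(n_A ln x_A + n_B ln x_B) = −8.314 × (3.37 ln 0.584 + 2.4 ln 0.416) = 32.6 J/K.

ΔS_mix = 32.6 J/K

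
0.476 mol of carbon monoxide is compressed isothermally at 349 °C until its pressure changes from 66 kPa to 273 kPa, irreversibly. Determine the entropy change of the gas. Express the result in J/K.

ΔS_gas = -5.62 J/K

Entropy is a state function, so ΔS_gas depends only on the end states.
For an isothermal ideal gas ΔS_gas = nR ln(P₁/P₂) = 0.476 × 8.314 × ln(66/273) = -5.62 J/K.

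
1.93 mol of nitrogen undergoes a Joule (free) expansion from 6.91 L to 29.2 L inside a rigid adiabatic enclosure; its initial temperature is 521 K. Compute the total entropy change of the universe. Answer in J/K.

No heat is exchanged and no work is done, so the ideal-gas temperature stays constant.
Entropy is a state function; using a reversible isothermal path, ΔS_gas = nR ln(V₂/V₁) = 1.93 × 8.314 × ln(29.2/6.91) = 23.1 J/K.
The insulated surroundings exchange no heat, so ΔS_surr = 0 and ΔS_universe = ΔS_gas.

ΔS_universe = 23.1 J/K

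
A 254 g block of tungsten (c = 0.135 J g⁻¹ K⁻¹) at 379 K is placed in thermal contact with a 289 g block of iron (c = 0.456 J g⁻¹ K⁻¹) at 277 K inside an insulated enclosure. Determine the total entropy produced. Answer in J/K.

ΔS_total = 1.42 J/K

Energy balance: T_f = (m₁c₁T₁ + m₂c₂T₂)/(m₁c₁ + m₂c₂) = 298.06 K.
ΔS₁ = m₁c₁ ln(T_f/T₁) = 34.29 × ln(298.06/379) = -8.238 J/K.
ΔS₂ = m₂c₂ ln(T_f/T₂) = 131.784 × ln(298.06/277) = 9.657 J/K.
ΔS_total = -8.238 + 9.657 = 1.42 J/K.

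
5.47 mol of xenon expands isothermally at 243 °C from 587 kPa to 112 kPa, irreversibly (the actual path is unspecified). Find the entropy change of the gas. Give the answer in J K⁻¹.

ΔS_gas = 75.3 J/K

Entropy is a state function, so ΔS_gas depends only on the end states.
For an isothermal ideal gas ΔS_gas = nR ln(P₁/P₂) = 5.47 × 8.314 × ln(587/112) = 75.3 J/K.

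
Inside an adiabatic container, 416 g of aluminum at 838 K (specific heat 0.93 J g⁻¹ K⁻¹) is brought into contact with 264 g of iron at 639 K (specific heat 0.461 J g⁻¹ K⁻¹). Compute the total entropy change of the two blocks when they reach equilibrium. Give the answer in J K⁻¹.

Energy balance: T_f = (m₁c₁T₁ + m₂c₂T₂)/(m₁c₁ + m₂c₂) = 790.38 K.
ΔS₁ = m₁c₁ ln(T_f/T₁) = 386.88 × ln(790.38/838) = -22.634 J/K.
ΔS₂ = m₂c₂ ln(T_f/T₂) = 121.704 × ln(790.38/639) = 25.875 J/K.
ΔS_total = -22.634 + 25.875 = 3.24 J/K.

ΔS_total = 3.24 J/K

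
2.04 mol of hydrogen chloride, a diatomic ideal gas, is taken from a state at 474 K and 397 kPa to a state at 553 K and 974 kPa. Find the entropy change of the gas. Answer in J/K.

ΔS = -6.07 J/K

ΔS = nC_p ln(T₂/T₁) − nR ln(P₂/P₁), with C_p = 7R/2 = 29.1 J mol⁻¹ K⁻¹ for a diatomic ideal gas.
ΔS = 2.04 × [29.1 × ln(553/474) − 8.314 × ln(974/397)] = -6.07 J/K.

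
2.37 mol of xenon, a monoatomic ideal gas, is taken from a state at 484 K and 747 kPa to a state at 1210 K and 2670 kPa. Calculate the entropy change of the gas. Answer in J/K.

ΔS = nC_p ln(T₂/T₁) − nR ln(P₂/P₁), with C_p = 5R/2 = 20.79 J mol⁻¹ K⁻¹ for a monoatomic ideal gas.
ΔS = 2.37 × [20.79 × ln(1210/484) − 8.314 × ln(2670/747)] = 20 J/K.

ΔS = 20 J/K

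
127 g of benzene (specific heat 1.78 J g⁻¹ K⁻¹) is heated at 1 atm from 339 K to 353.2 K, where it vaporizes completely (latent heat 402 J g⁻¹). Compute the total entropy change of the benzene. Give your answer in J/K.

Warming step: ΔS₁ = m c ln(T_tr/T_i) = 127 × 1.78 × ln(353.2/339) = 9.276 J/K.
Phase change: ΔS₂ = +mL/T_tr = 127 × 402 / 353.2 = 144.5 J/K.
ΔS_total = (9.276) + (144.5) = 154 J/K.

ΔS = 154 J/K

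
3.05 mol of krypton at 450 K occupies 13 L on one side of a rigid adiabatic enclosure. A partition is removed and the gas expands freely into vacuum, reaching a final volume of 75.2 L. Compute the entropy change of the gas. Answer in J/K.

No heat is exchanged and no work is done, so the ideal-gas temperature stays constant.
Entropy is a state function; using a reversible isothermal path, ΔS_gas = nR ln(V₂/V₁) = 3.05 × 8.314 × ln(75.2/13) = 44.5 J/K.

ΔS_gas = 44.5 J/K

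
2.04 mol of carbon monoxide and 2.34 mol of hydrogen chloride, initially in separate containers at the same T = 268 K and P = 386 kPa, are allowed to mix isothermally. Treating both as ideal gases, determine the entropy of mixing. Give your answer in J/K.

ΔS_mix = 25.2 J/K

Mole fractions: x_A = 2.04/4.38 = 0.466, x_B = 0.534.
ΔS_mix = −R(n_A ln x_A + n_B ln x_B) = −8.314 × (2.04 ln 0.466 + 2.34 ln 0.534) = 25.2 J/K.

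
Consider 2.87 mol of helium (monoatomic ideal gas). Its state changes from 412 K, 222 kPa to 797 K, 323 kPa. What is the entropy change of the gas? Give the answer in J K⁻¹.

ΔS = 30.4 J/K

ΔS = nC_p ln(T₂/T₁) − nR ln(P₂/P₁), with C_p = 5R/2 = 20.79 J mol⁻¹ K⁻¹ for a monoatomic ideal gas.
ΔS = 2.87 × [20.79 × ln(797/412) − 8.314 × ln(323/222)] = 30.4 J/K.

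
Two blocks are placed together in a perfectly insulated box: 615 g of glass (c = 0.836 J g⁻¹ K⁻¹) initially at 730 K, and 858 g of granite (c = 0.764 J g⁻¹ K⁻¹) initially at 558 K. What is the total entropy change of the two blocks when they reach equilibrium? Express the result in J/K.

Energy balance: T_f = (m₁c₁T₁ + m₂c₂T₂)/(m₁c₁ + m₂c₂) = 633.61 K.
ΔS₁ = m₁c₁ ln(T_f/T₁) = 514.14 × ln(633.61/730) = -72.81 J/K.
ΔS₂ = m₂c₂ ln(T_f/T₂) = 655.512 × ln(633.61/558) = 83.29 J/K.
ΔS_total = -72.81 + 83.29 = 10.5 J/K.

ΔS_total = 10.5 J/K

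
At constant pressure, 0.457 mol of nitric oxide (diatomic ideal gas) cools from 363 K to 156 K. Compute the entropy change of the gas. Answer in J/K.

ΔS = -11.2 J/K

At constant pressure, ΔS = nC_p ln(T₂/T₁) with C_p = 7R/2 = 29.1 J mol⁻¹ K⁻¹.
ΔS = 0.457 × 29.1 × ln(156/363) = -11.2 J/K.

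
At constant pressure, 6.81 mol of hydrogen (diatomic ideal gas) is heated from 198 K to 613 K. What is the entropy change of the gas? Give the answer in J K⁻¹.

ΔS = 224 J/K

At constant pressure, ΔS = nC_p ln(T₂/T₁) with C_p = 7R/2 = 29.1 J mol⁻¹ K⁻¹.
ΔS = 6.81 × 29.1 × ln(613/198) = 224 J/K.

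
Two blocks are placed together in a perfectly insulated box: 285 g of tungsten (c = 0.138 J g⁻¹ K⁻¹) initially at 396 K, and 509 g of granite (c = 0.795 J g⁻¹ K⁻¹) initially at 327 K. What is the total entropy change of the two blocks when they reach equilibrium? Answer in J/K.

ΔS_total = 0.692 J/K

Energy balance: T_f = (m₁c₁T₁ + m₂c₂T₂)/(m₁c₁ + m₂c₂) = 333.11 K.
ΔS₁ = m₁c₁ ln(T_f/T₁) = 39.33 × ln(333.11/396) = -6.802 J/K.
ΔS₂ = m₂c₂ ln(T_f/T₂) = 404.655 × ln(333.11/327) = 7.494 J/K.
ΔS_total = -6.802 + 7.494 = 0.692 J/K.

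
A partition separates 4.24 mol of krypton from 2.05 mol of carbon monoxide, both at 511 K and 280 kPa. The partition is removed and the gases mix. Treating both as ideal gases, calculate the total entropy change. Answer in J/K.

Mole fractions: x_A = 4.24/6.29 = 0.674, x_B = 0.326.
ΔS_mix = −R(n_A ln x_A + n_B ln x_B) = −8.314 × (4.24 ln 0.674 + 2.05 ln 0.326) = 33 J/K.

ΔS_mix = 33 J/K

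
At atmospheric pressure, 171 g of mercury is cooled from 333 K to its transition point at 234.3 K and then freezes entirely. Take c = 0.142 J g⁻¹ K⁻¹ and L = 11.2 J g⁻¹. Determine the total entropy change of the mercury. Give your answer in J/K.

Cooling step: ΔS₁ = m c ln(T_tr/T_i) = 171 × 0.142 × ln(234.3/333) = -8.536 J/K.
Phase change: ΔS₂ = −mL/T_tr = −171 × 11.2 / 234.3 = -8.174 J/K.
ΔS_total = (-8.536) + (-8.174) = -16.7 J/K.

ΔS = -16.7 J/K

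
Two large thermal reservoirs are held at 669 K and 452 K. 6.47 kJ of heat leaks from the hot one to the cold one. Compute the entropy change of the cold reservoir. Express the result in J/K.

ΔS_cold = 14.3 J/K

The cold reservoir gains heat Q, so ΔS_cold = +Q/T_C = 6470/452 = 14.3 J/K.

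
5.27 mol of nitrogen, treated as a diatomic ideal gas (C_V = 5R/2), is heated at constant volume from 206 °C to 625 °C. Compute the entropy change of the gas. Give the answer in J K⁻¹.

ΔS = 68.8 J/K

In kelvin: T₁ = 479.15 K, T₂ = 898.15 K. At constant volume, ΔS = nC_V ln(T₂/T₁) with C_V = 5R/2 = 20.79 J mol⁻¹ K⁻¹.
ΔS = 5.27 × 20.79 × ln(898.15/479.15) = 68.8 J/K.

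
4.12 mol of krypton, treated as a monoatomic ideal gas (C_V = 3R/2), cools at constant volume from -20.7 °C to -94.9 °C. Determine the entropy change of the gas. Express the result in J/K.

ΔS = -17.9 J/K

In kelvin: T₁ = 252.45 K, T₂ = 178.25 K. At constant volume, ΔS = nC_V ln(T₂/T₁) with C_V = 3R/2 = 12.47 J mol⁻¹ K⁻¹.
ΔS = 4.12 × 12.47 × ln(178.25/252.45) = -17.9 J/K.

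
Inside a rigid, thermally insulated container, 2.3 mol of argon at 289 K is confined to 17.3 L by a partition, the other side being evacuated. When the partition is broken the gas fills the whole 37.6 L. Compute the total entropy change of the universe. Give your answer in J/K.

No heat is exchanged and no work is done, so the ideal-gas temperature stays constant.
Entropy is a state function; using a reversible isothermal path, ΔS_gas = nR ln(V₂/V₁) = 2.3 × 8.314 × ln(37.6/17.3) = 14.8 J/K.
The insulated surroundings exchange no heat, so ΔS_surr = 0 and ΔS_universe = ΔS_gas.

ΔS_universe = 14.8 J/K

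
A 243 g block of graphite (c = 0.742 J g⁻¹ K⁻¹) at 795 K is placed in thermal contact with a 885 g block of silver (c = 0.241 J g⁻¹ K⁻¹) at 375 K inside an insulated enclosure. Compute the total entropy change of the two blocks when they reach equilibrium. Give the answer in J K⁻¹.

ΔS_total = 27.5 J/K

Energy balance: T_f = (m₁c₁T₁ + m₂c₂T₂)/(m₁c₁ + m₂c₂) = 567.4 K.
ΔS₁ = m₁c₁ ln(T_f/T₁) = 180.306 × ln(567.4/795) = -60.81 J/K.
ΔS₂ = m₂c₂ ln(T_f/T₂) = 213.285 × ln(567.4/375) = 88.33 J/K.
ΔS_total = -60.81 + 88.33 = 27.5 J/K.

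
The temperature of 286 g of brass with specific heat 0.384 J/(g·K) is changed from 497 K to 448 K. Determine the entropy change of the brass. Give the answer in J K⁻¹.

ΔS = ∫dQ_rev/T = m c ln(T₂/T₁) = 286 × 0.384 × ln(448/497) = -11.4 J/K.

ΔS = -11.4 J/K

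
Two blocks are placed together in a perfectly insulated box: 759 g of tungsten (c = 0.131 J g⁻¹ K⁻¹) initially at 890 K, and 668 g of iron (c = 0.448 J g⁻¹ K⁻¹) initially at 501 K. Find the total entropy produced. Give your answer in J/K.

ΔS_total = 13.4 J/K

Energy balance: T_f = (m₁c₁T₁ + m₂c₂T₂)/(m₁c₁ + m₂c₂) = 598.01 K.
ΔS₁ = m₁c₁ ln(T_f/T₁) = 99.429 × ln(598.01/890) = -39.53 J/K.
ΔS₂ = m₂c₂ ln(T_f/T₂) = 299.264 × ln(598.01/501) = 52.97 J/K.
ΔS_total = -39.53 + 52.97 = 13.4 J/K.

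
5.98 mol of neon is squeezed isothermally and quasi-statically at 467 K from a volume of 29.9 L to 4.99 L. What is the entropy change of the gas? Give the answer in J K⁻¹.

For an isothermal ideal gas ΔS_gas = nR ln(V₂/V₁) = 5.98 × 8.314 × ln(4.99/29.9) = -89 J/K.

ΔS_gas = -89 J/K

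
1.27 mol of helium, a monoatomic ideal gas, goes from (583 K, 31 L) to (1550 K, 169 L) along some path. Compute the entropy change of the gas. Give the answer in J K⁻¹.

ΔS = 33.4 J/K

Entropy is a state function: ΔS = nC_V ln(T₂/T₁) + nR ln(V₂/V₁), with C_V = 3R/2 = 12.47 J mol⁻¹ K⁻¹ for a monoatomic ideal gas.
ΔS = 1.27 × [12.47 × ln(1550/583) + 8.314 × ln(169/31)] = 33.4 J/K.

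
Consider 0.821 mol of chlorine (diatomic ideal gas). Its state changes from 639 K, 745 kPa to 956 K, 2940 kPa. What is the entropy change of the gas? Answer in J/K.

ΔS = nC_p ln(T₂/T₁) − nR ln(P₂/P₁), with C_p = 7R/2 = 29.1 J mol⁻¹ K⁻¹ for a diatomic ideal gas.
ΔS = 0.821 × [29.1 × ln(956/639) − 8.314 × ln(2940/745)] = 0.254 J/K.

ΔS = 0.254 J/K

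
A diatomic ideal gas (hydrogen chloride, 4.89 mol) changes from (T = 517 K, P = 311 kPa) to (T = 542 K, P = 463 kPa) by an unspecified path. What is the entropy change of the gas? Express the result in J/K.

ΔS = nC_p ln(T₂/T₁) − nR ln(P₂/P₁), with C_p = 7R/2 = 29.1 J mol⁻¹ K⁻¹ for a diatomic ideal gas.
ΔS = 4.89 × [29.1 × ln(542/517) − 8.314 × ln(463/311)] = -9.46 J/K.

ΔS = -9.46 J/K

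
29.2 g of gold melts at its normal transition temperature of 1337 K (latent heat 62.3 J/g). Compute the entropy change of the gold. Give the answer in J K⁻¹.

ΔS = 1.36 J/K

Heat absorbed by the substance: Q = mL = 29.2 × 62.3 = 1819.16 J.
At constant T, ΔS = Q_rev/T = 1819.16 / 1337 = 1.36 J/K.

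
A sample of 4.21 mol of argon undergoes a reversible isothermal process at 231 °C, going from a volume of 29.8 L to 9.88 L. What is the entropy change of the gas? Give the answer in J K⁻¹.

ΔS_gas = -38.6 J/K

For an isothermal ideal gas ΔS_gas = nR ln(V₂/V₁) = 4.21 × 8.314 × ln(9.88/29.8) = -38.6 J/K.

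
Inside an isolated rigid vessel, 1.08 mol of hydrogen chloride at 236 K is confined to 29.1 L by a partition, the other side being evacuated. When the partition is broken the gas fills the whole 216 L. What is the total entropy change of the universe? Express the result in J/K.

No heat is exchanged and no work is done, so the ideal-gas temperature stays constant.
Entropy is a state function; using a reversible isothermal path, ΔS_gas = nR ln(V₂/V₁) = 1.08 × 8.314 × ln(216/29.1) = 18 J/K.
The insulated surroundings exchange no heat, so ΔS_surr = 0 and ΔS_universe = ΔS_gas.

ΔS_universe = 18 J/K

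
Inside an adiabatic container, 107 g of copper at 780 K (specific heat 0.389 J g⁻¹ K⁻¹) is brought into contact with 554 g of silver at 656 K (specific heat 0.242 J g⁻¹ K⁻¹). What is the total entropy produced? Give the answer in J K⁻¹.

Energy balance: T_f = (m₁c₁T₁ + m₂c₂T₂)/(m₁c₁ + m₂c₂) = 685.38 K.
ΔS₁ = m₁c₁ ln(T_f/T₁) = 41.623 × ln(685.38/780) = -5.383 J/K.
ΔS₂ = m₂c₂ ln(T_f/T₂) = 134.068 × ln(685.38/656) = 5.873 J/K.
ΔS_total = -5.383 + 5.873 = 0.49 J/K.

ΔS_total = 0.49 J/K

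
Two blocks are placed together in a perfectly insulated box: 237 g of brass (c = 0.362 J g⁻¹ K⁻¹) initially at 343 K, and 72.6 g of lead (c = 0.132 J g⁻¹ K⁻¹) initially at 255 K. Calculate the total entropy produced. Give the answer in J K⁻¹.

ΔS_total = 0.35 J/K

Energy balance: T_f = (m₁c₁T₁ + m₂c₂T₂)/(m₁c₁ + m₂c₂) = 334.16 K.
ΔS₁ = m₁c₁ ln(T_f/T₁) = 85.794 × ln(334.16/343) = -2.241 J/K.
ΔS₂ = m₂c₂ ln(T_f/T₂) = 9.5832 × ln(334.16/255) = 2.591 J/K.
ΔS_total = -2.241 + 2.591 = 0.35 J/K.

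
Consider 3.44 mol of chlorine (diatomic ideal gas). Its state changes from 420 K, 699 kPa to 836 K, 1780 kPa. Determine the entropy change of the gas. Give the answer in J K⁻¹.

ΔS = 42.2 J/K

ΔS = nC_p ln(T₂/T₁) − nR ln(P₂/P₁), with C_p = 7R/2 = 29.1 J mol⁻¹ K⁻¹ for a diatomic ideal gas.
ΔS = 3.44 × [29.1 × ln(836/420) − 8.314 × ln(1780/699)] = 42.2 J/K.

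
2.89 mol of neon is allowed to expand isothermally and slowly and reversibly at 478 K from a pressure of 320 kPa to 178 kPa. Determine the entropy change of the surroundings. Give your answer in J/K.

For an isothermal ideal gas ΔS_gas = nR ln(P₁/P₂) = 2.89 × 8.314 × ln(320/178) = 14.1 J/K.
The process is reversible, so ΔS_surr = −ΔS_gas = -14.1 J/K and ΔS_universe = 0.

ΔS_surr = -14.1 J/K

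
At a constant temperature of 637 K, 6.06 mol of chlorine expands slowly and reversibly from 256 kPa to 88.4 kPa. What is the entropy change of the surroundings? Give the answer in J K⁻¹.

ΔS_surr = -53.6 J/K

For an isothermal ideal gas ΔS_gas = nR ln(P₁/P₂) = 6.06 × 8.314 × ln(256/88.4) = 53.6 J/K.
The process is reversible, so ΔS_surr = −ΔS_gas = -53.6 J/K and ΔS_universe = 0.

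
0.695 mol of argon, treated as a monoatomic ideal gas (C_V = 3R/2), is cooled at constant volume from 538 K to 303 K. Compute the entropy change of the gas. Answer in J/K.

At constant volume, ΔS = nC_V ln(T₂/T₁) with C_V = 3R/2 = 12.47 J mol⁻¹ K⁻¹.
ΔS = 0.695 × 12.47 × ln(303/538) = -4.98 J/K.

ΔS = -4.98 J/K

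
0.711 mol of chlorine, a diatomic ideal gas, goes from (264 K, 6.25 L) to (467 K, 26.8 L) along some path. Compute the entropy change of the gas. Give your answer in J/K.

ΔS = 17 J/K

Entropy is a state function: ΔS = nC_V ln(T₂/T₁) + nR ln(V₂/V₁), with C_V = 5R/2 = 20.79 J mol⁻¹ K⁻¹ for a diatomic ideal gas.
ΔS = 0.711 × [20.79 × ln(467/264) + 8.314 × ln(26.8/6.25)] = 17 J/K.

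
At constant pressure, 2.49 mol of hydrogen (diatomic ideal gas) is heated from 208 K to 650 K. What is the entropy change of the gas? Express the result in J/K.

ΔS = 82.6 J/K

At constant pressure, ΔS = nC_p ln(T₂/T₁) with C_p = 7R/2 = 29.1 J mol⁻¹ K⁻¹.
ΔS = 2.49 × 29.1 × ln(650/208) = 82.6 J/K.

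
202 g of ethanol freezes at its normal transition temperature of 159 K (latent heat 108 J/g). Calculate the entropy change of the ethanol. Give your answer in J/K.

ΔS = -137 J/K

Heat released by the substance: Q = −mL = −202 × 108 = −21816 J.
At constant T, ΔS = Q_rev/T = −21816 / 159 = -137 J/K.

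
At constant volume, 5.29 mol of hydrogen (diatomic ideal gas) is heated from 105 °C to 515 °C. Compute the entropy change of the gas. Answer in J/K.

In kelvin: T₁ = 378.15 K, T₂ = 788.15 K. At constant volume, ΔS = nC_V ln(T₂/T₁) with C_V = 5R/2 = 20.79 J mol⁻¹ K⁻¹.
ΔS = 5.29 × 20.79 × ln(788.15/378.15) = 80.7 J/K.

ΔS = 80.7 J/K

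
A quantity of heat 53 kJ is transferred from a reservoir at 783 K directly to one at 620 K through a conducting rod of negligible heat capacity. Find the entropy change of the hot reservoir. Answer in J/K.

The hot reservoir loses heat Q, so ΔS_hot = −Q/T_H = −53000/783 = -67.7 J/K.

ΔS_hot = -67.7 J/K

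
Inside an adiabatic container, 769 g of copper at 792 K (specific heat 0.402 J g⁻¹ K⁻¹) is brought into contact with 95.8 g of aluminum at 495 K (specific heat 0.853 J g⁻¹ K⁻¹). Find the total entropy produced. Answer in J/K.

ΔS_total = 6.5 J/K

Energy balance: T_f = (m₁c₁T₁ + m₂c₂T₂)/(m₁c₁ + m₂c₂) = 729.91 K.
ΔS₁ = m₁c₁ ln(T_f/T₁) = 309.138 × ln(729.91/792) = -25.24 J/K.
ΔS₂ = m₂c₂ ln(T_f/T₂) = 81.7174 × ln(729.91/495) = 31.74 J/K.
ΔS_total = -25.24 + 31.74 = 6.5 J/K.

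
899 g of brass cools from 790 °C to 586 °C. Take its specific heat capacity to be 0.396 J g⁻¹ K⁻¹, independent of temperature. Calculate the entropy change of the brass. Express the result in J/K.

In kelvin: T₁ = 1063.15 K, T₂ = 859.15 K. ΔS = ∫dQ_rev/T = m c ln(T₂/T₁) = 899 × 0.396 × ln(859.15/1063.15) = -75.8 J/K.

ΔS = -75.8 J/K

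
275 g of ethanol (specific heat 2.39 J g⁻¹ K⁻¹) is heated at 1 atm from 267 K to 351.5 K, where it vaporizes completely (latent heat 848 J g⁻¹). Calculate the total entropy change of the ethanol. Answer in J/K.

Warming step: ΔS₁ = m c ln(T_tr/T_i) = 275 × 2.39 × ln(351.5/267) = 180.7 J/K.
Phase change: ΔS₂ = +mL/T_tr = 275 × 848 / 351.5 = 663.4 J/K.
ΔS_total = (180.7) + (663.4) = 844 J/K.

ΔS = 844 J/K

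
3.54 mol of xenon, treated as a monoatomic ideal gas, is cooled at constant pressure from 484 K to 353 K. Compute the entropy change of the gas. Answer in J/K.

ΔS = -23.2 J/K

At constant pressure, ΔS = nC_p ln(T₂/T₁) with C_p = 5R/2 = 20.79 J mol⁻¹ K⁻¹.
ΔS = 3.54 × 20.79 × ln(353/484) = -23.2 J/K.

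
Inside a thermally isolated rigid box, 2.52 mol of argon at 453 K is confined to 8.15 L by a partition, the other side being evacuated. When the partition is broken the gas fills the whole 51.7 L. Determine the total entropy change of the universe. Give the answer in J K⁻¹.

No heat is exchanged and no work is done, so the ideal-gas temperature stays constant.
Entropy is a state function; using a reversible isothermal path, ΔS_gas = nR ln(V₂/V₁) = 2.52 × 8.314 × ln(51.7/8.15) = 38.7 J/K.
The insulated surroundings exchange no heat, so ΔS_surr = 0 and ΔS_universe = ΔS_gas.

ΔS_universe = 38.7 J/K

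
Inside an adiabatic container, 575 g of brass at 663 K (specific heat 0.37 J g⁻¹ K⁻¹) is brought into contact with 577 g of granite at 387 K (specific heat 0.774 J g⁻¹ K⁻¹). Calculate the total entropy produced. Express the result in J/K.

ΔS_total = 22 J/K

Energy balance: T_f = (m₁c₁T₁ + m₂c₂T₂)/(m₁c₁ + m₂c₂) = 476.06 K.
ΔS₁ = m₁c₁ ln(T_f/T₁) = 212.75 × ln(476.06/663) = -70.47 J/K.
ΔS₂ = m₂c₂ ln(T_f/T₂) = 446.598 × ln(476.06/387) = 92.5 J/K.
ΔS_total = -70.47 + 92.5 = 22 J/K.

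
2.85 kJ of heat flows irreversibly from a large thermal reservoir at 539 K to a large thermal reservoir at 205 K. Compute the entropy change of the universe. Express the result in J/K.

ΔS_total = 8.61 J/K

ΔS_hot = −Q/T_H = −2850/539 = -5.288 J/K and ΔS_cold = +Q/T_C = 2850/205 = 13.9 J/K.
ΔS_total = -5.288 + 13.9 = 8.61 J/K, positive as the second law requires.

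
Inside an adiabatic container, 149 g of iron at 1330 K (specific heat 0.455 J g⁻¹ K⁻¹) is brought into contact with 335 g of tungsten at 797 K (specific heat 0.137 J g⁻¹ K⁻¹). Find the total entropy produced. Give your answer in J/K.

Energy balance: T_f = (m₁c₁T₁ + m₂c₂T₂)/(m₁c₁ + m₂c₂) = 1114.8 K.
ΔS₁ = m₁c₁ ln(T_f/T₁) = 67.795 × ln(1114.8/1330) = -11.96 J/K.
ΔS₂ = m₂c₂ ln(T_f/T₂) = 45.895 × ln(1114.8/797) = 15.4 J/K.
ΔS_total = -11.96 + 15.4 = 3.44 J/K.

ΔS_total = 3.44 J/K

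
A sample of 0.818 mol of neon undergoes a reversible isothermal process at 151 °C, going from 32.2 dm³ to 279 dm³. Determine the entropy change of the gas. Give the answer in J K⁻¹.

ΔS_gas = 14.7 J/K

For an isothermal ideal gas ΔS_gas = nR ln(V₂/V₁) = 0.818 × 8.314 × ln(279/32.2) = 14.7 J/K.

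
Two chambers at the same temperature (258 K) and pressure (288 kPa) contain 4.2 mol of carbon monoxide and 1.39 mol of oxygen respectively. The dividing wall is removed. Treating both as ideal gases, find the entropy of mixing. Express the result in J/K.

Mole fractions: x_A = 4.2/5.59 = 0.751, x_B = 0.249.
ΔS_mix = −R(n_A ln x_A + n_B ln x_B) = −8.314 × (4.2 ln 0.751 + 1.39 ln 0.249) = 26.1 J/K.

ΔS_mix = 26.1 J/K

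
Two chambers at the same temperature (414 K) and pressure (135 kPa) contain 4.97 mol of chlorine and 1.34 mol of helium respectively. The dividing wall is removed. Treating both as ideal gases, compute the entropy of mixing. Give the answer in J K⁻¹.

Mole fractions: x_A = 4.97/6.31 = 0.788, x_B = 0.212.
ΔS_mix = −R(n_A ln x_A + n_B ln x_B) = −8.314 × (4.97 ln 0.788 + 1.34 ln 0.212) = 27.1 J/K.

ΔS_mix = 27.1 J/K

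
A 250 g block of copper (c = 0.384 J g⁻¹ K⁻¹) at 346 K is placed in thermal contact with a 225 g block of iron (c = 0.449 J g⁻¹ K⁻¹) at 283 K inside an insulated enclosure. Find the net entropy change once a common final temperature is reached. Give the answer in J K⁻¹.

ΔS_total = 0.994 J/K

Energy balance: T_f = (m₁c₁T₁ + m₂c₂T₂)/(m₁c₁ + m₂c₂) = 313.7 K.
ΔS₁ = m₁c₁ ln(T_f/T₁) = 96 × ln(313.7/346) = -9.4092 J/K.
ΔS₂ = m₂c₂ ln(T_f/T₂) = 101.025 × ln(313.7/283) = 10.403 J/K.
ΔS_total = -9.4092 + 10.403 = 0.994 J/K.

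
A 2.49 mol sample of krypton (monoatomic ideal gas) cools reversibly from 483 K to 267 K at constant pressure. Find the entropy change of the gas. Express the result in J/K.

ΔS = -30.7 J/K

At constant pressure, ΔS = nC_p ln(T₂/T₁) with C_p = 5R/2 = 20.79 J mol⁻¹ K⁻¹.
ΔS = 2.49 × 20.79 × ln(267/483) = -30.7 J/K.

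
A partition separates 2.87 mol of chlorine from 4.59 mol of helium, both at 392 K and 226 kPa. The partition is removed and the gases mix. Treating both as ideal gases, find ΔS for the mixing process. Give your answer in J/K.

ΔS_mix = 41.3 J/K

Mole fractions: x_A = 2.87/7.46 = 0.385, x_B = 0.615.
ΔS_mix = −R(n_A ln x_A + n_B ln x_B) = −8.314 × (2.87 ln 0.385 + 4.59 ln 0.615) = 41.3 J/K.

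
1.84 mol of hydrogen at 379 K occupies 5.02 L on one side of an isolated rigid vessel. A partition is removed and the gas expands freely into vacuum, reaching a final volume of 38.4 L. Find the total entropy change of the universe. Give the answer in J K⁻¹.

For an ideal gas in free expansion Q = 0 and W = 0, so T is unchanged.
Entropy is a state function; using a reversible isothermal path, ΔS_gas = nR ln(V₂/V₁) = 1.84 × 8.314 × ln(38.4/5.02) = 31.1 J/K.
The insulated surroundings exchange no heat, so ΔS_surr = 0 and ΔS_universe = ΔS_gas.

ΔS_universe = 31.1 J/K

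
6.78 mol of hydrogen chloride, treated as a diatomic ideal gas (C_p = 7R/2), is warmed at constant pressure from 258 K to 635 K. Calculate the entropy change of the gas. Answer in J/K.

ΔS = 178 J/K

At constant pressure, ΔS = nC_p ln(T₂/T₁) with C_p = 7R/2 = 29.1 J mol⁻¹ K⁻¹.
ΔS = 6.78 × 29.1 × ln(635/258) = 178 J/K.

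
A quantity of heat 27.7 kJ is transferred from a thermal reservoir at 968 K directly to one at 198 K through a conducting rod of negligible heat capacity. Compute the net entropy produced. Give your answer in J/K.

ΔS_hot = −Q/T_H = −27700/968 = -28.62 J/K and ΔS_cold = +Q/T_C = 27700/198 = 139.9 J/K.
ΔS_total = -28.62 + 139.9 = 111 J/K, positive as the second law requires.

ΔS_total = 111 J/K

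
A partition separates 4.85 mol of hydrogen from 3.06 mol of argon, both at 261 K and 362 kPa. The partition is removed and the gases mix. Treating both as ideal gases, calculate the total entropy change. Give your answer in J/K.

ΔS_mix = 43.9 J/K

Mole fractions: x_A = 4.85/7.91 = 0.613, x_B = 0.387.
ΔS_mix = −R(n_A ln x_A + n_B ln x_B) = −8.314 × (4.85 ln 0.613 + 3.06 ln 0.387) = 43.9 J/K.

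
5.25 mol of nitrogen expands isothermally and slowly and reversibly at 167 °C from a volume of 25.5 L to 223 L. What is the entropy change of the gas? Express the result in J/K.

For an isothermal ideal gas ΔS_gas = nR ln(V₂/V₁) = 5.25 × 8.314 × ln(223/25.5) = 94.7 J/K.

ΔS_gas = 94.7 J/K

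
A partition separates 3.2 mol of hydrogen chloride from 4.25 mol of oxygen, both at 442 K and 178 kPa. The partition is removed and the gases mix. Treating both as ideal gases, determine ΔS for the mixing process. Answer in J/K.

ΔS_mix = 42.3 J/K

Mole fractions: x_A = 3.2/7.45 = 0.43, x_B = 0.57.
ΔS_mix = −R(n_A ln x_A + n_B ln x_B) = −8.314 × (3.2 ln 0.43 + 4.25 ln 0.57) = 42.3 J/K.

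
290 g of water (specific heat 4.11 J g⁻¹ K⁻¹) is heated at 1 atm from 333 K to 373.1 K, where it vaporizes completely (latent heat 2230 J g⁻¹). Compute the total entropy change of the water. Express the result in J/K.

ΔS = 1870 J/K

Warming step: ΔS₁ = m c ln(T_tr/T_i) = 290 × 4.11 × ln(373.1/333) = 135.5 J/K.
Phase change: ΔS₂ = +mL/T_tr = 290 × 2230 / 373.1 = 1733 J/K.
ΔS_total = (135.5) + (1733) = 1870 J/K.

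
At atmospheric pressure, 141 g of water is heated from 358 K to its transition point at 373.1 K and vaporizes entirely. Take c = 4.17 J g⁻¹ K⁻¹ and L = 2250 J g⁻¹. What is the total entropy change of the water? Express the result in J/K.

Warming step: ΔS₁ = m c ln(T_tr/T_i) = 141 × 4.17 × ln(373.1/358) = 24.29 J/K.
Phase change: ΔS₂ = +mL/T_tr = 141 × 2250 / 373.1 = 850.3 J/K.
ΔS_total = (24.29) + (850.3) = 875 J/K.

ΔS = 875 J/K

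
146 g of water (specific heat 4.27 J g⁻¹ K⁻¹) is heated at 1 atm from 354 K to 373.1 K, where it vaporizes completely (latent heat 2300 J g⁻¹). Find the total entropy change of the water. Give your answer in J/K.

Warming step: ΔS₁ = m c ln(T_tr/T_i) = 146 × 4.27 × ln(373.1/354) = 32.76 J/K.
Phase change: ΔS₂ = +mL/T_tr = 146 × 2300 / 373.1 = 900 J/K.
ΔS_total = (32.76) + (900) = 933 J/K.

ΔS = 933 J/K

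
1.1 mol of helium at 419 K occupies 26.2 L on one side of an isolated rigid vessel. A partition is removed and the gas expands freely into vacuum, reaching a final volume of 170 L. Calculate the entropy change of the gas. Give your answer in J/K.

ΔS_gas = 17.1 J/K

For an ideal gas in free expansion Q = 0 and W = 0, so T is unchanged.
Entropy is a state function; using a reversible isothermal path, ΔS_gas = nR ln(V₂/V₁) = 1.1 × 8.314 × ln(170/26.2) = 17.1 J/K.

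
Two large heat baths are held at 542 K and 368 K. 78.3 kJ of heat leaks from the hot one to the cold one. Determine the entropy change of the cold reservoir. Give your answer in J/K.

ΔS_cold = 213 J/K

The cold reservoir gains heat Q, so ΔS_cold = +Q/T_C = 78300/368 = 213 J/K.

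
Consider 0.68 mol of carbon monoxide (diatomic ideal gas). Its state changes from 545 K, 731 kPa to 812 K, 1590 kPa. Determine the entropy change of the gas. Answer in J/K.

ΔS = nC_p ln(T₂/T₁) − nR ln(P₂/P₁), with C_p = 7R/2 = 29.1 J mol⁻¹ K⁻¹ for a diatomic ideal gas.
ΔS = 0.68 × [29.1 × ln(812/545) − 8.314 × ln(1590/731)] = 3.5 J/K.

ΔS = 3.5 J/K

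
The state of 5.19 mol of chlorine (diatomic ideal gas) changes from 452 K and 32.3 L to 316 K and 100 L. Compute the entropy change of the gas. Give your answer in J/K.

Entropy is a state function: ΔS = nC_V ln(T₂/T₁) + nR ln(V₂/V₁), with C_V = 5R/2 = 20.79 J mol⁻¹ K⁻¹ for a diatomic ideal gas.
ΔS = 5.19 × [20.79 × ln(316/452) + 8.314 × ln(100/32.3)] = 10.2 J/K.

ΔS = 10.2 J/K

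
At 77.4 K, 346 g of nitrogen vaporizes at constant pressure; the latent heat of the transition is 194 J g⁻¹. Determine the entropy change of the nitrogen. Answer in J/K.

ΔS = 867 J/K

Heat absorbed by the substance: Q = mL = 346 × 194 = 67124 J.
At constant T, ΔS = Q_rev/T = 67124 / 77.4 = 867 J/K.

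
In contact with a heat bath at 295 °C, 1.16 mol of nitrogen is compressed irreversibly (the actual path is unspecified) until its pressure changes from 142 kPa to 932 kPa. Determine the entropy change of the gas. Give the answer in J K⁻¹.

Entropy is a state function, so ΔS_gas depends only on the end states.
For an isothermal ideal gas ΔS_gas = nR ln(P₁/P₂) = 1.16 × 8.314 × ln(142/932) = -18.1 J/K.

ΔS_gas = -18.1 J/K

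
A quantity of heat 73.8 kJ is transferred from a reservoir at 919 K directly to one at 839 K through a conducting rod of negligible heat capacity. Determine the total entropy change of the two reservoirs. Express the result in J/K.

ΔS_hot = −Q/T_H = −73800/919 = -80.3 J/K and ΔS_cold = +Q/T_C = 73800/839 = 87.96 J/K.
ΔS_total = -80.3 + 87.96 = 7.66 J/K, positive as the second law requires.

ΔS_total = 7.66 J/K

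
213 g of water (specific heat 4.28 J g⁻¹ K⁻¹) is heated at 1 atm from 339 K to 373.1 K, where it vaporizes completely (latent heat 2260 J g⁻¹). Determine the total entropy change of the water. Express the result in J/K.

ΔS = 1380 J/K

Warming step: ΔS₁ = m c ln(T_tr/T_i) = 213 × 4.28 × ln(373.1/339) = 87.38 J/K.
Phase change: ΔS₂ = +mL/T_tr = 213 × 2260 / 373.1 = 1290 J/K.
ΔS_total = (87.38) + (1290) = 1380 J/K.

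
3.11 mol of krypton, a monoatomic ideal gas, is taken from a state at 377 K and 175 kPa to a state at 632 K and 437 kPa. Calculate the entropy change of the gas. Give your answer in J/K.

ΔS = 9.73 J/K

ΔS = nC_p ln(T₂/T₁) − nR ln(P₂/P₁), with C_p = 5R/2 = 20.79 J mol⁻¹ K⁻¹ for a monoatomic ideal gas.
ΔS = 3.11 × [20.79 × ln(632/377) − 8.314 × ln(437/175)] = 9.73 J/K.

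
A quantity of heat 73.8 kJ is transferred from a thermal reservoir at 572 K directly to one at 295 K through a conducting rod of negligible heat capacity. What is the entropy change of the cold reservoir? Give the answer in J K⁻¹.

ΔS_cold = 250 J/K

The cold reservoir gains heat Q, so ΔS_cold = +Q/T_C = 73800/295 = 250 J/K.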